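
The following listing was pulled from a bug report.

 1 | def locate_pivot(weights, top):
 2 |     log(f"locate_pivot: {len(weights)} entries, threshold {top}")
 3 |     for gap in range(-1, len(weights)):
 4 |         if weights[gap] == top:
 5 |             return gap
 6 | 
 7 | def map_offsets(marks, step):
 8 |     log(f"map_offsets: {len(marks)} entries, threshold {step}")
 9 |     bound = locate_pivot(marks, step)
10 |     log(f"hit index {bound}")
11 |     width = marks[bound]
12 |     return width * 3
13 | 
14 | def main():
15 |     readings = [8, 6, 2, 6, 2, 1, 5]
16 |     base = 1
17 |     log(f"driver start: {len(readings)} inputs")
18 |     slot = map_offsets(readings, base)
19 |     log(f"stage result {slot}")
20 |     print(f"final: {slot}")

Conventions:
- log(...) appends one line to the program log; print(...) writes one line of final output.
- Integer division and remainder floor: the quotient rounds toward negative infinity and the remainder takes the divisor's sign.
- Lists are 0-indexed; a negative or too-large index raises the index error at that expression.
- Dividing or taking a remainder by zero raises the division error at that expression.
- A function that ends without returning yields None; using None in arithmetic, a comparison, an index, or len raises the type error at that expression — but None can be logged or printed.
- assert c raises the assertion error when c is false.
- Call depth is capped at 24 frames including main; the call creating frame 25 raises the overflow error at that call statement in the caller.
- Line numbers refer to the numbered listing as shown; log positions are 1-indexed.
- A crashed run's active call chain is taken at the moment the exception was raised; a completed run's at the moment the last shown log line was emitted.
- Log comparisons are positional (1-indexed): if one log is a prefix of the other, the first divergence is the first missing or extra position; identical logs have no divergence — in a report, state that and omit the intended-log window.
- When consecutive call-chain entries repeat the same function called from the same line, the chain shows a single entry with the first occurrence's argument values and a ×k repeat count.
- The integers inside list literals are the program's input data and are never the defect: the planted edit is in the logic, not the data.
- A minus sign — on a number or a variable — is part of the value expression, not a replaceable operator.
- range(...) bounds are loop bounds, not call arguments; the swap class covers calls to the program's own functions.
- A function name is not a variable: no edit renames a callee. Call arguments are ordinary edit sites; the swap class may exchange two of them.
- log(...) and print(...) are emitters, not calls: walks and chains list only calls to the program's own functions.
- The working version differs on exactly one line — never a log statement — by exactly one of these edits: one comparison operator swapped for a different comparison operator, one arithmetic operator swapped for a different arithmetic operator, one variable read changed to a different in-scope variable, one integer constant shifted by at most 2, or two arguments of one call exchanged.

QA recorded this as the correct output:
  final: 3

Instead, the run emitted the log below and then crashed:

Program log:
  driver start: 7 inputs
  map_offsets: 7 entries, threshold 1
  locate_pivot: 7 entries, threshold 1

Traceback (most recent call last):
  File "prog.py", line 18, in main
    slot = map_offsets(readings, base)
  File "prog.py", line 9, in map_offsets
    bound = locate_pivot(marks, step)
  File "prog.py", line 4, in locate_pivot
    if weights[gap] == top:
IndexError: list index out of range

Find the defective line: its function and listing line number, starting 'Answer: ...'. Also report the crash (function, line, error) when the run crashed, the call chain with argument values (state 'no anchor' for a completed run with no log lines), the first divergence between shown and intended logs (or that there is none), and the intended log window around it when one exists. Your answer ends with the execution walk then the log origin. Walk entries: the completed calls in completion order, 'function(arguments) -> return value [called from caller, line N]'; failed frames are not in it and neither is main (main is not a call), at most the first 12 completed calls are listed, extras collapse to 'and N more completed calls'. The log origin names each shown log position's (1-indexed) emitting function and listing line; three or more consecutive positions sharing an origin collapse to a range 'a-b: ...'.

Answer: the defect is in locate_pivot at line 3.
Key fact: A complete run would log 'hit index 5' next, but this one stopped at 3 lines.
Crash: locate_pivot, line 4, IndexError.
Call chain: main -> map_offsets([8, 6, 2, 6, 2, 1, 5], 1) (called at line 18) -> locate_pivot([8, 6, 2, 6, 2, 1, 5], 1) (called at line 9).
First divergence: position 4 — after 3 matching lines the faulty run goes silent; intended next line 'hit index 5'.
Intended log window:
  2: map_offsets: 7 entries, threshold 1
  3: locate_pivot: 7 entries, threshold 1
  4: hit index 5
  5: stage result 3
Execution walk:
  (no call completed)
Log origins:
  1: emitted by main (line 17)
  2: emitted by map_offsets (line 8)
  3: emitted by locate_pivot (line 2)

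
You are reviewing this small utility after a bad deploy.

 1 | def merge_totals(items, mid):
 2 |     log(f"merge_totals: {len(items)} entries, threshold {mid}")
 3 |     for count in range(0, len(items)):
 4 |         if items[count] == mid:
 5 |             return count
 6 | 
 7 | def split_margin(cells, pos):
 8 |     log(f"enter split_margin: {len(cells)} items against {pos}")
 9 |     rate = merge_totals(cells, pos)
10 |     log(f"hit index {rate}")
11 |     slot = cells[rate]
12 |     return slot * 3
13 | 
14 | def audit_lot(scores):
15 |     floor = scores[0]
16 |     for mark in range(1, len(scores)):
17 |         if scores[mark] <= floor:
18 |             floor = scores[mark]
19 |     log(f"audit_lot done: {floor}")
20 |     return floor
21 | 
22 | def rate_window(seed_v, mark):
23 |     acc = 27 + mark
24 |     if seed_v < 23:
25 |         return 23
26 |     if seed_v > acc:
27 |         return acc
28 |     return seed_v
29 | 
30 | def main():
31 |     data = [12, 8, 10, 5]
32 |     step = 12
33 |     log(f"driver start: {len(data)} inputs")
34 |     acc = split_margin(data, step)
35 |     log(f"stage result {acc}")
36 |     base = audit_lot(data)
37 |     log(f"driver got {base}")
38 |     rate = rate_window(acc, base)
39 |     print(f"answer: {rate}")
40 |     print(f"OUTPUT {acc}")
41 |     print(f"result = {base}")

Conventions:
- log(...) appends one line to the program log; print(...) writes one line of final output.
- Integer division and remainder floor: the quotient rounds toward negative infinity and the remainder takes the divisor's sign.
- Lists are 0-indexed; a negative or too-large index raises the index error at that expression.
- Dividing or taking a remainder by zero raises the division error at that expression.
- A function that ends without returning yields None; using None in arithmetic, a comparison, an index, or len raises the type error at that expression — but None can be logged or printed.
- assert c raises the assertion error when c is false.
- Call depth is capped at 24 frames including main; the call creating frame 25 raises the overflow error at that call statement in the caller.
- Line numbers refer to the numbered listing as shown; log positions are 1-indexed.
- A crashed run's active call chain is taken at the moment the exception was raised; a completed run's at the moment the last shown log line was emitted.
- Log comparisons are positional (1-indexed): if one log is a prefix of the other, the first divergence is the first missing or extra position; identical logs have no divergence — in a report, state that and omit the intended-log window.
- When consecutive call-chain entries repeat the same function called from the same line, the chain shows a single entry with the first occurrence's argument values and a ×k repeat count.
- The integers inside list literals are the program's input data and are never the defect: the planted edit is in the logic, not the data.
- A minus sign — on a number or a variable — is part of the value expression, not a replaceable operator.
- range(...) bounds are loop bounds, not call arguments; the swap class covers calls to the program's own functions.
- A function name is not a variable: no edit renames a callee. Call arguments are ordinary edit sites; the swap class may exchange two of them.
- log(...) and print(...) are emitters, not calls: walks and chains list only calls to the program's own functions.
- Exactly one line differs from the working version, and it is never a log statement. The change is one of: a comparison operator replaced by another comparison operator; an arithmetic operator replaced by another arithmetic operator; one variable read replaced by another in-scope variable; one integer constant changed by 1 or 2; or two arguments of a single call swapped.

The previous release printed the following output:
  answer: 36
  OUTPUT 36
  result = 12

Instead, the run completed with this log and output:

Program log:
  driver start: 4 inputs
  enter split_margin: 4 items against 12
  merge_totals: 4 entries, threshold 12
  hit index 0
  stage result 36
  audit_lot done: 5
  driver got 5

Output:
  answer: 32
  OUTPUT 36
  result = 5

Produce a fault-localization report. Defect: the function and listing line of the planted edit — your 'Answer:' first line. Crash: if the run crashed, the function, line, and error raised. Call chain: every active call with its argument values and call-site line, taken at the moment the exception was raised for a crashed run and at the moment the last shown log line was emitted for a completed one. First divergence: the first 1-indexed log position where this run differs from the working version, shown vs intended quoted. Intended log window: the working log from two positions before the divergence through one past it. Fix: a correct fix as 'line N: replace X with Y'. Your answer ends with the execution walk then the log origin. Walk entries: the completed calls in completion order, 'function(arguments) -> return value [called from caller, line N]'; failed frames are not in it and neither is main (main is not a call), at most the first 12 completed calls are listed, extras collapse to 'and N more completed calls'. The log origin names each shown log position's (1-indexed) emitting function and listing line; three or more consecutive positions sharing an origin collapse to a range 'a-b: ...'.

Answer: the defect is in audit_lot at line 17.
The tell: At log position 6 the runs split — shown 'audit_lot done: 5', but the working version logs 'audit_lot done: 12'.
Call chain: main.
First divergence: position 6 — shown 'audit_lot done: 5', intended 'audit_lot done: 12'.
Intended log window:
  4: hit index 0
  5: stage result 36
  6: audit_lot done: 12
  7: driver got 12
Execution walk:
  merge_totals([12, 8, 10, 5], 12) -> 0  [called from split_margin, line 9]
  split_margin([12, 8, 10, 5], 12) -> 36  [called from main, line 34]
  audit_lot([12, 8, 10, 5]) -> 5  [called from main, line 36]
  rate_window(36, 5) -> 32  [called from main, line 38]
Log origins:
  1 — main, line 33
  2 — split_margin, line 8
  3 — merge_totals, line 2
  4 — split_margin, line 10
  5 — main, line 35
  6 — audit_lot, line 19
  7 — main, line 37
A correct fix: line 17: replace `<=` with `>`.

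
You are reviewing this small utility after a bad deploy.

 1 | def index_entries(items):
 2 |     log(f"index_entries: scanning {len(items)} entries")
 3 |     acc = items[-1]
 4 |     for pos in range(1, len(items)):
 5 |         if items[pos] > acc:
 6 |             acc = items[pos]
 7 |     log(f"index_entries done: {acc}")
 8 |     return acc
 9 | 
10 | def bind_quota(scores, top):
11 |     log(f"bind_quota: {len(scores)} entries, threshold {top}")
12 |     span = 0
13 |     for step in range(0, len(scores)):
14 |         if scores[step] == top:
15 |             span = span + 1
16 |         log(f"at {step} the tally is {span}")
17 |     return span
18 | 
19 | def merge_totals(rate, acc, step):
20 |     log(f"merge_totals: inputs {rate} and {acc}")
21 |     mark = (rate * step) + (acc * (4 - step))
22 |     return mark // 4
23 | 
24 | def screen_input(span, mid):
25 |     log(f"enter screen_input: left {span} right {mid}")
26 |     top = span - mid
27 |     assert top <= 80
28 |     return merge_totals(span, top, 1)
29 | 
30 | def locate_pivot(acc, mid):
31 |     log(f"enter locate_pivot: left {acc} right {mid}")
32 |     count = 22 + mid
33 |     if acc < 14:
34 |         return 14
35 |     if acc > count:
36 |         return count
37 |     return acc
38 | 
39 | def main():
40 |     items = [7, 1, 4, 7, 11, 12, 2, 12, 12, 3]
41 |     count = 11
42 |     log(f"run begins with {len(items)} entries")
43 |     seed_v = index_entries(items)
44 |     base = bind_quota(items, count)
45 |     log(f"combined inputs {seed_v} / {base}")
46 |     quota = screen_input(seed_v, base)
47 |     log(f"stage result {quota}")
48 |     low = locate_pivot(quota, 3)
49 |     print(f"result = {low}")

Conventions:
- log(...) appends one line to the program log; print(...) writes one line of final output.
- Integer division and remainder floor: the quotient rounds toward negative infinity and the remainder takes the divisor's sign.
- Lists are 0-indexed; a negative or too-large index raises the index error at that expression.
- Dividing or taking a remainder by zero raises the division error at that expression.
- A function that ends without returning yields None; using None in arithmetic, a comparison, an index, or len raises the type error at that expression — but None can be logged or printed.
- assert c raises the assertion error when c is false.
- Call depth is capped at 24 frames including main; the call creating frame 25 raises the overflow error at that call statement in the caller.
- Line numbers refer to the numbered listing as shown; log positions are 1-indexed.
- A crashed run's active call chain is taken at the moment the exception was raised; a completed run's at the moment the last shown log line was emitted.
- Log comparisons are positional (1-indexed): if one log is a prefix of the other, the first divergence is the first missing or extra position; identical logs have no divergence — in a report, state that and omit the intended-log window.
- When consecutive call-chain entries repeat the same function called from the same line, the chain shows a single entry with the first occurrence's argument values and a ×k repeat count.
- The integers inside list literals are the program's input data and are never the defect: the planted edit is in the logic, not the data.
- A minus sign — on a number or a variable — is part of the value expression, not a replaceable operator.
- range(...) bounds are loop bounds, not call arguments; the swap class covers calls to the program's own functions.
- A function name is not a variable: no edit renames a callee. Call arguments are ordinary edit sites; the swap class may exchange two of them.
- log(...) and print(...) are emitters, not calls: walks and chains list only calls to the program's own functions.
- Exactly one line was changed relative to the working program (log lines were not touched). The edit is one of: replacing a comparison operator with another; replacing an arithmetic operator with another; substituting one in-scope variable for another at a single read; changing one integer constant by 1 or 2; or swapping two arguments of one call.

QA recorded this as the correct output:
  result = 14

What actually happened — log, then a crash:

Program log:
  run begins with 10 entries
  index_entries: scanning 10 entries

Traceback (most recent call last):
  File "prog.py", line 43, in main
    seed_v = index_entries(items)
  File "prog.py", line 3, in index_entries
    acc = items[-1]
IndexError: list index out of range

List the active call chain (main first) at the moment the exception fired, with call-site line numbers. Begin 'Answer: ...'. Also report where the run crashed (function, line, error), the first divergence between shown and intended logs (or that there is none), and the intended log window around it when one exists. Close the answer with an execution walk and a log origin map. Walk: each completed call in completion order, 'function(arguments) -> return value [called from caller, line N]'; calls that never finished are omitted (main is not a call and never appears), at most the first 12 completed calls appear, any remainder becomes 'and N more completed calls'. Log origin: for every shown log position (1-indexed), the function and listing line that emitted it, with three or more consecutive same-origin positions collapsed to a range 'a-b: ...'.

Answer: main -> index_entries (called at line 43).
Key observation: Only 2 log lines were emitted before the run died; the intended continuation was 'index_entries done: 12'.
Crash: index_entries, line 3, IndexError.
First divergence: position 3 (shown log ended at 2 lines; the working version continues: 'index_entries done: 12').
Intended log window:
  1: run begins with 10 entries
  2: index_entries: scanning 10 entries
  3: index_entries done: 12
  4: bind_quota: 10 entries, threshold 11
Execution walk:
  (no call completed)
Origin of each log line:
  1: from main, line 42
  2: from index_entries, line 2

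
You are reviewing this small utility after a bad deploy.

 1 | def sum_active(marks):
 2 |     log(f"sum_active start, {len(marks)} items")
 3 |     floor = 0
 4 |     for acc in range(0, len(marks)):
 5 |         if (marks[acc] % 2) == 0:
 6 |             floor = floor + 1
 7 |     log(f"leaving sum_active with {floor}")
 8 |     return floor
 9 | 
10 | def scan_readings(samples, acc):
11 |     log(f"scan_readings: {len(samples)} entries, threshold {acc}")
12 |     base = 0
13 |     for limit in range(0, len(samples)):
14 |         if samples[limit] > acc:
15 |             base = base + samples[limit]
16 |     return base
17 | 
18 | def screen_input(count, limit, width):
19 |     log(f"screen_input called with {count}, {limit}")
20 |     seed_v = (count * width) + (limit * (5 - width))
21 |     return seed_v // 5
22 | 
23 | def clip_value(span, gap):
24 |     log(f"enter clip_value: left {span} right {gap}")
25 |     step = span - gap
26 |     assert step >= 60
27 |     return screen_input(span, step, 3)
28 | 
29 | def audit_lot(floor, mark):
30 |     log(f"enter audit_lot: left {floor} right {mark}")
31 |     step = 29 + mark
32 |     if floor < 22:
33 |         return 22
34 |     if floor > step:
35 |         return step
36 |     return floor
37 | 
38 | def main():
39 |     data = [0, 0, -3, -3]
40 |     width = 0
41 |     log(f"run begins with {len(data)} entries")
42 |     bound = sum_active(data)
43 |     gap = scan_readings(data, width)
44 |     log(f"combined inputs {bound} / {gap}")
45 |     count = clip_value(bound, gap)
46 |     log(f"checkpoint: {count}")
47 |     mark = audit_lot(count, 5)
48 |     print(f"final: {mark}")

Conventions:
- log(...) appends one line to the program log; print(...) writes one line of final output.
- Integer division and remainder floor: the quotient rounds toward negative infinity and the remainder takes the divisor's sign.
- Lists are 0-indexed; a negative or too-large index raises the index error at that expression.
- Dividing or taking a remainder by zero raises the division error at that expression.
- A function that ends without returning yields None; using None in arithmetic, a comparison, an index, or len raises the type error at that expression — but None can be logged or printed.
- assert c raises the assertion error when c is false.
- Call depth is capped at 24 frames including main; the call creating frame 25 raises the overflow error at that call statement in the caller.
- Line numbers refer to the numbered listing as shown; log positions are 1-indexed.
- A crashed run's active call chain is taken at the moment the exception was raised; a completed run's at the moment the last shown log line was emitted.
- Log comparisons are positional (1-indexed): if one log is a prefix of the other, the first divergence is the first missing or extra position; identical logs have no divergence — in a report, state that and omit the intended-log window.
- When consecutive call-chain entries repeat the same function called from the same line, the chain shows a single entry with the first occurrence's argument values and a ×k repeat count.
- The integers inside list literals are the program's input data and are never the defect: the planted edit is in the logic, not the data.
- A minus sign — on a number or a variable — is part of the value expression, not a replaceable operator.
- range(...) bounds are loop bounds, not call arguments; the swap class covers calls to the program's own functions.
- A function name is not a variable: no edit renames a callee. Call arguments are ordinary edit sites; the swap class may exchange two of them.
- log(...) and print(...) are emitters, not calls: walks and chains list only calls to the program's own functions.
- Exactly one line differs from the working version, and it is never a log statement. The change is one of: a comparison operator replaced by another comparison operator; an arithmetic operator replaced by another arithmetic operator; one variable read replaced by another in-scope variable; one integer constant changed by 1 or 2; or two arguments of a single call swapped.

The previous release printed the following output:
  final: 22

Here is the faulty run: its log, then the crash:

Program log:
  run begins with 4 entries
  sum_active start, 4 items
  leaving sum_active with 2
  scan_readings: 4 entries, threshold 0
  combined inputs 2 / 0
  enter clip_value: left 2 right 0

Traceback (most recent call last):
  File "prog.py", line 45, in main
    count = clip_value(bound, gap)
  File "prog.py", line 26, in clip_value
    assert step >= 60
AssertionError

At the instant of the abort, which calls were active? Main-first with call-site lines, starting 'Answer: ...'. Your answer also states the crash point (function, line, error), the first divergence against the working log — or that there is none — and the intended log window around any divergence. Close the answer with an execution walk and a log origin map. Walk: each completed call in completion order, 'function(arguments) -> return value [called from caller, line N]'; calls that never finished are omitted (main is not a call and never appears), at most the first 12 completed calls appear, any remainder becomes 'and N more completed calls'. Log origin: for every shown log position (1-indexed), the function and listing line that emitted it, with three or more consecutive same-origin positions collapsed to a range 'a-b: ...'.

Answer: main -> clip_value (called at line 45).
Key fact: Only 6 log lines were emitted before the run died; the intended continuation was 'screen_input called with 2, 2'.
Crash: clip_value, line 26, AssertionError.
First divergence: position 7; the shown log stops at 6 lines while the working version next logs 'screen_input called with 2, 2'.
Intended log window:
  5: combined inputs 2 / 0
  6: enter clip_value: left 2 right 0
  7: screen_input called with 2, 2
  8: checkpoint: 2
Execution walk:
  sum_active([0, 0, -3, -3]) -> 2  [called from main, line 42]
  scan_readings([0, 0, -3, -3], 0) -> 0  [called from main, line 43]
Log line origins:
  1 — main, line 41
  2 — sum_active, line 2
  3 — sum_active, line 7
  4 — scan_readings, line 11
  5 — main, line 44
  6 — clip_value, line 24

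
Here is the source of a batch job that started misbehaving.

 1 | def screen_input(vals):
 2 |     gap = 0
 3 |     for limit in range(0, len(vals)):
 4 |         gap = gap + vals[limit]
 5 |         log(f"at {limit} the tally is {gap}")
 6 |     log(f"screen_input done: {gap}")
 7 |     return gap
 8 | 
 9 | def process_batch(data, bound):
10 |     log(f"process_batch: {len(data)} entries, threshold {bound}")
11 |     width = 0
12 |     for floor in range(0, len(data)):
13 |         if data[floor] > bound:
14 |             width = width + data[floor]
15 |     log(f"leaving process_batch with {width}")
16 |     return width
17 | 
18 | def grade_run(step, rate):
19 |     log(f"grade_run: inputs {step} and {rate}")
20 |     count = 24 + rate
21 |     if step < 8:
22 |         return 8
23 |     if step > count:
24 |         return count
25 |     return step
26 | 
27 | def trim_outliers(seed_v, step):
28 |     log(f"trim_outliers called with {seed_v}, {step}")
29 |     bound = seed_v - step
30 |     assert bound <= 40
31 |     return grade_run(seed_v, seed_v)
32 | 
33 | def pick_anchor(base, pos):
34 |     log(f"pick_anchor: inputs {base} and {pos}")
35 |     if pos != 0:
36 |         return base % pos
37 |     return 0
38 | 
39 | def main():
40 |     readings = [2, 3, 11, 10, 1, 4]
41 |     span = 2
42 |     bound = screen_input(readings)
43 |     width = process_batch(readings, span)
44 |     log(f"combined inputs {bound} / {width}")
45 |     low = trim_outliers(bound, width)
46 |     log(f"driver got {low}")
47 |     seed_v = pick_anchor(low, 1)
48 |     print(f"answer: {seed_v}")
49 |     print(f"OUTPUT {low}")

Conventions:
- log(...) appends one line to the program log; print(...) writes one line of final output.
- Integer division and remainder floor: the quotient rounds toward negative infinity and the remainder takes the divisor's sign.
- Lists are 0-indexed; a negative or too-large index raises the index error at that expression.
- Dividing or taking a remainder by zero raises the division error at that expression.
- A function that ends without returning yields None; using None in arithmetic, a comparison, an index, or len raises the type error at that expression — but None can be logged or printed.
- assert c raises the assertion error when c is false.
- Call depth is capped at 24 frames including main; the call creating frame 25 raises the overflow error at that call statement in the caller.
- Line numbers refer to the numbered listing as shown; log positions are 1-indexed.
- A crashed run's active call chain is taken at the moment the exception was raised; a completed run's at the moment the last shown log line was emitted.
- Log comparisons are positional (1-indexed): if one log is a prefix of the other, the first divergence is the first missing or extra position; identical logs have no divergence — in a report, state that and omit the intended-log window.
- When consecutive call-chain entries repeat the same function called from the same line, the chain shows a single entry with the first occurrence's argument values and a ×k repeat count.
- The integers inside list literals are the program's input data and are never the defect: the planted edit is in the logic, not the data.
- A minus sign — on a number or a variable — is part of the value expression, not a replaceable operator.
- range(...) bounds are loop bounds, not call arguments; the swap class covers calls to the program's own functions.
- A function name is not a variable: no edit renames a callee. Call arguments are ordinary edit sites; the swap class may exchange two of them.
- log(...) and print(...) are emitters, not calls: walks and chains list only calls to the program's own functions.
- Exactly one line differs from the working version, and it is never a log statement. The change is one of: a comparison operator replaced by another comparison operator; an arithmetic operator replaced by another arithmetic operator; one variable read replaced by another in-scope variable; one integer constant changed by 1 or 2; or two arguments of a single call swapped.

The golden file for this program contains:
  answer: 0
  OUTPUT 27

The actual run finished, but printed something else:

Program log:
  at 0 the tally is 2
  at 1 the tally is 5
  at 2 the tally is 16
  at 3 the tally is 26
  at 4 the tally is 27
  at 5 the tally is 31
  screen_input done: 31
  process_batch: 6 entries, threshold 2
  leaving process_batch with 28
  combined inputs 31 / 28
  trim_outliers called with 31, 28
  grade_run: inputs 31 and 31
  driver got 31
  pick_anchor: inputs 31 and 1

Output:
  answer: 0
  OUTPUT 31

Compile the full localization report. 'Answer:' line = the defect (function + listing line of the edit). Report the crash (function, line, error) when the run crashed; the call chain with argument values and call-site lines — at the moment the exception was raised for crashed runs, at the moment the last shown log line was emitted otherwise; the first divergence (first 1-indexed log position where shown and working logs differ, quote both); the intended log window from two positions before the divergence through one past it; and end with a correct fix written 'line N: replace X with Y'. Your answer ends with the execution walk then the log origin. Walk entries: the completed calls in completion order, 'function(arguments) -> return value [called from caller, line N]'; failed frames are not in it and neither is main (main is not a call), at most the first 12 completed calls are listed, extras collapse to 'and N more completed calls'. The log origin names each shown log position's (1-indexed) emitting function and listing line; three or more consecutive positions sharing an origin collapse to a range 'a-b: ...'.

Answer: the defect is in trim_outliers at line 31.
Key observation: At log position 12 the runs split — shown 'grade_run: inputs 31 and 31', but the working version logs 'grade_run: inputs 31 and 3'.
Call chain: main -> pick_anchor(31, 1) (called at line 47).
First divergence: position 12 — shown 'grade_run: inputs 31 and 31', intended 'grade_run: inputs 31 and 3'.
Intended log window:
  10: combined inputs 31 / 28
  11: trim_outliers called with 31, 28
  12: grade_run: inputs 31 and 3
  13: driver got 27
Execution walk:
  screen_input([2, 3, 11, 10, 1, 4]) -> 31  [called from main, line 42]
  process_batch([2, 3, 11, 10, 1, 4], 2) -> 28  [called from main, line 43]
  grade_run(31, 31) -> 31  [called from trim_outliers, line 31]
  trim_outliers(31, 28) -> 31  [called from main, line 45]
  pick_anchor(31, 1) -> 0  [called from main, line 47]
Origin of each log line:
  1-6: from screen_input, line 5
  7: from screen_input, line 6
  8: from process_batch, line 10
  9: from process_batch, line 15
  10: from main, line 44
  11: from trim_outliers, line 28
  12: from grade_run, line 19
  13: from main, line 46
  14: from pick_anchor, line 34
A correct fix: line 31: replace `grade_run(seed_v, seed_v)` with `grade_run(seed_v, bound)`.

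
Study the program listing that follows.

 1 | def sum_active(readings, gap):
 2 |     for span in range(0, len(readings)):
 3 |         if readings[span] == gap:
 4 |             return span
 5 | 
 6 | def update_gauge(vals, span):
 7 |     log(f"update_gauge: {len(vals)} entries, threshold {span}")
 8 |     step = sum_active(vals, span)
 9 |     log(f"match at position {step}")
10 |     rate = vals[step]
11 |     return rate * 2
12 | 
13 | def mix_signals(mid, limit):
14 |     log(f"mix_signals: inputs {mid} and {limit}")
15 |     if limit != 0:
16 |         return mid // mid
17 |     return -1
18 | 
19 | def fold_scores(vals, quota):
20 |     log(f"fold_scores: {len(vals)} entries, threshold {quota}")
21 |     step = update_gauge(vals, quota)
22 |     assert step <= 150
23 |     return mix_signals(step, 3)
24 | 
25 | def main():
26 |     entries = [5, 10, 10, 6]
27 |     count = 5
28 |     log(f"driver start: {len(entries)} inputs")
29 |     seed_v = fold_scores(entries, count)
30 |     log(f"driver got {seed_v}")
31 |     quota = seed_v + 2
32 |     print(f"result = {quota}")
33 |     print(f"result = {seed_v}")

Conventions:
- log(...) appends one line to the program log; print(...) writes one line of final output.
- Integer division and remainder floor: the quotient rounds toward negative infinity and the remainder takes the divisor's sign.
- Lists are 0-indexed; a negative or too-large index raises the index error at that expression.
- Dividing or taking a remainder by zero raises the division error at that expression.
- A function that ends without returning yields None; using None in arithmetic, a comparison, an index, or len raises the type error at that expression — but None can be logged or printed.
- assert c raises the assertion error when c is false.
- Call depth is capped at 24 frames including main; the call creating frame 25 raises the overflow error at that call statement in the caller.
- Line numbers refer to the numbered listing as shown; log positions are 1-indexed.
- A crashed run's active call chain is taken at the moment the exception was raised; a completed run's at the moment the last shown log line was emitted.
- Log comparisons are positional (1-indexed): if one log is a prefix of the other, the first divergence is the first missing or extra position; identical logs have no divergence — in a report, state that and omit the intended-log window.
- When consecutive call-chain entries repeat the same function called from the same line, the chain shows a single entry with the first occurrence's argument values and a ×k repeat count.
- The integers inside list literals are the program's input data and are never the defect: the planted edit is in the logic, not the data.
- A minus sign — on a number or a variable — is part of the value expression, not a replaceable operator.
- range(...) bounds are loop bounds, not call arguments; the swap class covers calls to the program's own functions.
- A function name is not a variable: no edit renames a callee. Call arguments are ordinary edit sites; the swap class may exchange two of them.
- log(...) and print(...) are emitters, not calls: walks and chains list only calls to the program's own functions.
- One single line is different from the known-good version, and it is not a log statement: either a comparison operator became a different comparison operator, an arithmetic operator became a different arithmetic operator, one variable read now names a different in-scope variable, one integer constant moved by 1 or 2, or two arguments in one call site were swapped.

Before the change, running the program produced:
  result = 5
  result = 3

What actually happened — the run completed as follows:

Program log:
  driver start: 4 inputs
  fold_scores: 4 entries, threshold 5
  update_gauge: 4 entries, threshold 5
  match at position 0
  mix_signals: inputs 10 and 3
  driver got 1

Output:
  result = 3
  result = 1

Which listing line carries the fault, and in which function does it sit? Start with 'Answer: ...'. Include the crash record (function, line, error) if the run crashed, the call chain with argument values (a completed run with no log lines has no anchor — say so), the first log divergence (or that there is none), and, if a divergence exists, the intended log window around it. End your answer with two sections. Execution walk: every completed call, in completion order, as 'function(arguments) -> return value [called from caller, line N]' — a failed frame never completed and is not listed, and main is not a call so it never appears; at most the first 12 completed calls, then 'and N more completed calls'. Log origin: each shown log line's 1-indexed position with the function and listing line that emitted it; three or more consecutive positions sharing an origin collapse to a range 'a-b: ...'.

Answer: the defect is in mix_signals at line 16.
The tell: Position 6 is the first bad log line: 'driver got 1' should read 'driver got 3'.
Call chain: main.
First divergence: position 6; shown 'driver got 1' vs intended 'driver got 3'.
Intended log window:
  4: match at position 0
  5: mix_signals: inputs 10 and 3
  6: driver got 3
Execution walk:
  sum_active([5, 10, 10, 6], 5) -> 0  [called from update_gauge, line 8]
  update_gauge([5, 10, 10, 6], 5) -> 10  [called from fold_scores, line 21]
  mix_signals(10, 3) -> 1  [called from fold_scores, line 23]
  fold_scores([5, 10, 10, 6], 5) -> 1  [called from main, line 29]
Log origins:
  1: emitted by main (line 28)
  2: emitted by fold_scores (line 20)
  3: emitted by update_gauge (line 7)
  4: emitted by update_gauge (line 9)
  5: emitted by mix_signals (line 14)
  6: emitted by main (line 30)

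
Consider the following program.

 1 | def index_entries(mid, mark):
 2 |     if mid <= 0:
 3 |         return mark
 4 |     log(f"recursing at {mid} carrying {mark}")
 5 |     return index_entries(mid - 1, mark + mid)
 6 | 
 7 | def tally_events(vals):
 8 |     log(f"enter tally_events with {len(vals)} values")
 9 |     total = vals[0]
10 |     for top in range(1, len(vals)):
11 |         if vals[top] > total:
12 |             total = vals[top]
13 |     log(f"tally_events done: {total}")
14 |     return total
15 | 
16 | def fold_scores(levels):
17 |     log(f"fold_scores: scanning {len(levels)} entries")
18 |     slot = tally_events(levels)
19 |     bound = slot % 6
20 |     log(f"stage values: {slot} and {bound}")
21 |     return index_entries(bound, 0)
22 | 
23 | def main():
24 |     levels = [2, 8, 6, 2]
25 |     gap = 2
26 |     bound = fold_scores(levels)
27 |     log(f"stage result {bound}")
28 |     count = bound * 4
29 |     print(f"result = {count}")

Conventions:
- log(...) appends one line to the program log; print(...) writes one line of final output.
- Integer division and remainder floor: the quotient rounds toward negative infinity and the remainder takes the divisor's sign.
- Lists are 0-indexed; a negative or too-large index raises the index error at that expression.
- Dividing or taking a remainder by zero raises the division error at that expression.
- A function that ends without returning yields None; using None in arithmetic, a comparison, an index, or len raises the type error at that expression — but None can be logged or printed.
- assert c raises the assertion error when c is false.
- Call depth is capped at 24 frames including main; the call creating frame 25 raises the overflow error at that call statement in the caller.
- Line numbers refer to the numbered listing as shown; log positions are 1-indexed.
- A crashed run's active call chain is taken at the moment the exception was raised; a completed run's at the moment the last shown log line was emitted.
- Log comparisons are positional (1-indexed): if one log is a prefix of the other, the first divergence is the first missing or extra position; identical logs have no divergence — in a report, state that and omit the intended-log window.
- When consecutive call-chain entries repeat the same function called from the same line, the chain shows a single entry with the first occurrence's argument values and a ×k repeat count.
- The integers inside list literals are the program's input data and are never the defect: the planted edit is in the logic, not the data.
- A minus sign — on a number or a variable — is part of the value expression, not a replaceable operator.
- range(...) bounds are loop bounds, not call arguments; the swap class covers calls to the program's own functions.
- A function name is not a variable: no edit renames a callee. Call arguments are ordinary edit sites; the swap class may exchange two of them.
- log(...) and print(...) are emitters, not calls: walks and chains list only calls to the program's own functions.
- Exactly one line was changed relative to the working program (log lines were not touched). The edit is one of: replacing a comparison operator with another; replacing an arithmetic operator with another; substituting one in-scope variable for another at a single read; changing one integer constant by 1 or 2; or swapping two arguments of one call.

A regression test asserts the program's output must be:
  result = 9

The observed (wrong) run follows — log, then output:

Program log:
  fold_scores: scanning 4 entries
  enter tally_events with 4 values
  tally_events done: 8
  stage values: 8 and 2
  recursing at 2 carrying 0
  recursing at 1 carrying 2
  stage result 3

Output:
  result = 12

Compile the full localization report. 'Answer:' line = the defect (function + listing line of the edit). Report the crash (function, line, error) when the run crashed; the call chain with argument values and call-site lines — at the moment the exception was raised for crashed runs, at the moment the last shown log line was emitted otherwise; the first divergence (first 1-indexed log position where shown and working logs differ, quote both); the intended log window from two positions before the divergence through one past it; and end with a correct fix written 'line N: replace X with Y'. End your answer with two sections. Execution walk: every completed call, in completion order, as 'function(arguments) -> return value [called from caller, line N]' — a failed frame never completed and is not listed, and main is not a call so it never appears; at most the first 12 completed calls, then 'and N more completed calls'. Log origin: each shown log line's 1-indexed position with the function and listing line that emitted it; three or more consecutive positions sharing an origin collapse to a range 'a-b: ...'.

Answer: the defect is in main at line 28.
Key observation: The logs agree in full; only the final output differs.
Call chain: main.
First divergence: none; the two logs match at every position.
Execution walk:
  tally_events([2, 8, 6, 2]) -> 8  [called from fold_scores, line 18]
  index_entries(0, 3) -> 3  [called from index_entries, line 5]
  index_entries(1, 2) -> 3  [called from index_entries, line 5]
  index_entries(2, 0) -> 3  [called from fold_scores, line 21]
  fold_scores([2, 8, 6, 2]) -> 3  [called from main, line 26]
Log origin:
  1: logged in fold_scores at line 17
  2: logged in tally_events at line 8
  3: logged in tally_events at line 13
  4: logged in fold_scores at line 20
  5: logged in index_entries at line 4
  6: logged in index_entries at line 4
  7: logged in main at line 27
A correct fix: line 28: replace `4` with `3`.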